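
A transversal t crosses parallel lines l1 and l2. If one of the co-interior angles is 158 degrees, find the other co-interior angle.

Co-interior angles sum to 180: 180 - 158 = 22 degrees.

22 degrees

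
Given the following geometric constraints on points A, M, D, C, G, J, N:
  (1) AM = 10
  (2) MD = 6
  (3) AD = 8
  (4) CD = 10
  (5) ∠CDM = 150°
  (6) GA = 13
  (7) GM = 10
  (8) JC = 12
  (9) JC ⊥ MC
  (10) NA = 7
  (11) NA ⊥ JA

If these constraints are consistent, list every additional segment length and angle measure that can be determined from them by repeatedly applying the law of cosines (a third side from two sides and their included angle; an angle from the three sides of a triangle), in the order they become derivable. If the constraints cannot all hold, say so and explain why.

The constraints are consistent. Derivable facts, in order:
After 1 step:
- MC ≈ 15.49
- ∠ADM = 90°
- ∠AGM = 49.46°
- ∠AMD = 53.13°
- ∠AMG = 81.08°
- ∠DAM = 36.87°
- ∠GAM = 49.46°
After 2 steps:
- MJ ≈ 19.59
- ∠CMD = 18.83°
- ∠DCM = 11.17°
After 3 steps:
- ∠CJM = 52.23°
- ∠CMJ = 37.77°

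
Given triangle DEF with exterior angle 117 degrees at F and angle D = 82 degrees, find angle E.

By the exterior angle theorem: exterior angle = sum of remote interior angles.
117 = 82 + angle E
angle E = 117 - 82 = 35 degrees

35 degrees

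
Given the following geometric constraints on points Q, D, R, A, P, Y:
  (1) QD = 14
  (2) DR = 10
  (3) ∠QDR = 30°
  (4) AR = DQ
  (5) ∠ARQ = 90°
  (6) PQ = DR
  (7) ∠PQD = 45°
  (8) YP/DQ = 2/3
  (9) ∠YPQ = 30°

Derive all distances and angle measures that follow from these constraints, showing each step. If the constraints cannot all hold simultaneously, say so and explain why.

The constraints are consistent.

From the given relations:
  AR = DQ = 14
  PQ = DR = 10
  YP = 2/3·DQ = 2/3·14 ≈ 9.33

Step 1: From QD = 14, DR = 10, and ∠QDR = 30°, by the law of cosines:
  QR² = QD² + DR² - 2·QD·DR·cos(30°) = 196 + 100 - 242.5 = 53.51
  QR ≈ 7.32

Step 2: From QP = 10, PY = 9.33, and ∠QPY = 30°, by the law of cosines:
  QY² = QP² + PY² - 2·QP·PY·cos(30°) = 100 + 87.11 - 161.7 = 25.45
  QY ≈ 5.05

Step 3: From DQ = 14, QP = 10, and ∠DQP = 45°, by the law of cosines:
  DP² = DQ² + QP² - 2·DQ·QP·cos(45°) = 196 + 100 - 198 = 98.01
  DP ≈ 9.9

Step 4: From QR = 7.32, RA = 14, and ∠QRA = 90°, by the law of cosines:
  QA² = QR² + RA² - 2·QR·RA·cos(90°) = 53.51 + 196 - 0 = 249.5
  QA ≈ 15.8

Step 5: From QD = 14, QR = 7.32, DR = 10, by the inverse law of cosines:
  cos(∠DQR) = (QD² + QR² - DR²) / (2·QD·QR)
  ∠DQR = 43.12°

Step 6: From QP = 10, QY = 5.05, PY = 9.33, by the inverse law of cosines:
  cos(∠PQY) = (QP² + QY² - PY²) / (2·QP·QY)
  ∠PQY = 67.67°

Step 7: From DP = 9.9, DQ = 14, PQ = 10, by the inverse law of cosines:
  cos(∠PDQ) = (DP² + DQ² - PQ²) / (2·DP·DQ)
  ∠PDQ = 45.58°

Step 8: From RD = 10, RQ = 7.32, DQ = 14, by the inverse law of cosines:
  cos(∠DRQ) = (RD² + RQ² - DQ²) / (2·RD·RQ)
  ∠DRQ = 106.88°

Step 9: From PD = 9.9, PQ = 10, DQ = 14, by the inverse law of cosines:
  cos(∠DPQ) = (PD² + PQ² - DQ²) / (2·PD·PQ)
  ∠DPQ = 89.42°

Step 10: From YP = 9.33, YQ = 5.05, PQ = 10, by the inverse law of cosines:
  cos(∠PYQ) = (YP² + YQ² - PQ²) / (2·YP·YQ)
  ∠PYQ = 82.33°

Step 11: From QA = 15.8, QR = 7.32, AR = 14, by the inverse law of cosines:
  cos(∠AQR) = (QA² + QR² - AR²) / (2·QA·QR)
  ∠AQR = 62.41°

Step 12: From AQ = 15.8, AR = 14, QR = 7.32, by the inverse law of cosines:
  cos(∠QAR) = (AQ² + AR² - QR²) / (2·AQ·AR)
  ∠QAR = 27.59°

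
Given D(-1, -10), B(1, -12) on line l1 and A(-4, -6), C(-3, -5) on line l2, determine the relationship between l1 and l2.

Slope of line 1: m1 = (-12 - -10)/(1 - -1) = -2/2 = -1
Slope of line 2: m2 = (-5 - -6)/(-3 - -4) = 1/1 = 1
m1 * m2 = -1, so perpendicular.

Perpendicular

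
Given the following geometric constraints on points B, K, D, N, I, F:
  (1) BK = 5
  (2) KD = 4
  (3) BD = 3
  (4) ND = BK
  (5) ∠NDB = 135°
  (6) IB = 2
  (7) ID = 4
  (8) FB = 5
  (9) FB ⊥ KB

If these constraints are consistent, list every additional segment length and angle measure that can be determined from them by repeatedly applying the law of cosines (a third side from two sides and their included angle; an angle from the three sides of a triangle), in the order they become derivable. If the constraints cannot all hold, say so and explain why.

The constraints are consistent. Derivable facts, in order:
After 1 step:
- BN ≈ 7.43
- KF = 5·√2
- ∠BDI = 28.96°
- ∠BDK = 90°
- ∠BID = 46.57°
- ∠BKD = 36.87°
- ∠DBI = 104.48°
- ∠DBK = 53.13°
After 2 steps:
- ∠BFK = 45°
- ∠BKF = 45°
- ∠BND = 16.59°
- ∠DBN = 28.41°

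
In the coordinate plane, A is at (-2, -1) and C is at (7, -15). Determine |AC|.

d = sqrt((9)^2 + (-14)^2) = sqrt(277)

sqrt(277)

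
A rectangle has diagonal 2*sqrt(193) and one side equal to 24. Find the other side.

Using the Pythagorean theorem: d^2 = a^2 + b^2
b^2 = d^2 - a^2
b^2 = 772 - 576
b^2 = 196
b = sqrt(196) = 14

14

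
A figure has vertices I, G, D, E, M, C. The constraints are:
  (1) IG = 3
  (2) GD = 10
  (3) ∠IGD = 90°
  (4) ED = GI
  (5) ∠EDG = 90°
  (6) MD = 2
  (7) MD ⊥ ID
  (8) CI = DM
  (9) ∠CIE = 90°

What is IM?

Step 1: By the law of cosines on triangle DGI: DI² = 10² + 3² − 2·10·3·cos(90°) = 109, so DI = √109.
Step 2: By the law of cosines on triangle IDM: IM² = √109² + 2² − 2·√109·2·cos(90°) = 113, so IM = √113.

Therefore, the length of IM = √113.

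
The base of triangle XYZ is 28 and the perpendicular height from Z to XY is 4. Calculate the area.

A triangle's area is half the area of a rectangle with the same base and height.
Area = (1/2) * 28 * 4 = 56.

56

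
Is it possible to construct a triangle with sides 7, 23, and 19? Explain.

Sort the sides: 7, 19, 23.
It suffices to check that the sum of the two smallest exceeds the largest:
7 + 19 = 26 > 23. ✓
Yes, a valid triangle can be formed.

Yes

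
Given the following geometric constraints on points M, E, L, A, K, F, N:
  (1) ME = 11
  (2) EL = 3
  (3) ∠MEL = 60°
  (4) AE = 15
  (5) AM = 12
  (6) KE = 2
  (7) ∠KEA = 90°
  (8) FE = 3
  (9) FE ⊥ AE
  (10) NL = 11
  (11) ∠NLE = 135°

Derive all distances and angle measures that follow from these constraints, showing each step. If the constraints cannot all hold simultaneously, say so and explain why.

The constraints are consistent.

Step 1: From ME = 11, EL = 3, and ∠MEL = 60°, by the law of cosines:
  ML² = ME² + EL² - 2·ME·EL·cos(60°) = 121 + 9 - 33 = 97
  ML = √97

Step 2: From EL = 3, LN = 11, and ∠ELN = 135°, by the law of cosines:
  EN² = EL² + LN² - 2·EL·LN·cos(135°) = 9 + 121 + 46.67 = 176.7
  EN ≈ 13.29

Step 3: From AE = 15, EK = 2, and ∠AEK = 90°, by the law of cosines:
  AK² = AE² + EK² - 2·AE·EK·cos(90°) = 225 + 4 - 0 = 229
  AK ≈ 15.13

Step 4: From AE = 15, EF = 3, and ∠AEF = 90°, by the law of cosines:
  AF² = AE² + EF² - 2·AE·EF·cos(90°) = 225 + 9 - 0 = 234
  AF = 3·√26

Step 5: From MA = 12, ME = 11, AE = 15, by the inverse law of cosines:
  cos(∠AME) = (MA² + ME² - AE²) / (2·MA·ME)
  ∠AME = 81.29°

Step 6: From EA = 15, EM = 11, AM = 12, by the inverse law of cosines:
  cos(∠AEM) = (EA² + EM² - AM²) / (2·EA·EM)
  ∠AEM = 52.26°

Step 7: From AE = 15, AM = 12, EM = 11, by the inverse law of cosines:
  cos(∠EAM) = (AE² + AM² - EM²) / (2·AE·AM)
  ∠EAM = 46.46°

Step 8: From ME = 11, ML = √97, EL = 3, by the inverse law of cosines:
  cos(∠EML) = (ME² + ML² - EL²) / (2·ME·ML)
  ∠EML = 15.3°

Step 9: From EL = 3, EN = 13.29, LN = 11, by the inverse law of cosines:
  cos(∠LEN) = (EL² + EN² - LN²) / (2·EL·EN)
  ∠LEN = 35.82°

Step 10: From LE = 3, LM = √97, EM = 11, by the inverse law of cosines:
  cos(∠ELM) = (LE² + LM² - EM²) / (2·LE·LM)
  ∠ELM = 104.7°

Step 11: From AE = 15, AF = 3·√26, EF = 3, by the inverse law of cosines:
  cos(∠EAF) = (AE² + AF² - EF²) / (2·AE·AF)
  ∠EAF = 11.31°

Step 12: From AE = 15, AK = 15.13, EK = 2, by the inverse law of cosines:
  cos(∠EAK) = (AE² + AK² - EK²) / (2·AE·AK)
  ∠EAK = 7.59°

Step 13: From KA = 15.13, KE = 2, AE = 15, by the inverse law of cosines:
  cos(∠AKE) = (KA² + KE² - AE²) / (2·KA·KE)
  ∠AKE = 82.41°

Step 14: From FA = 3·√26, FE = 3, AE = 15, by the inverse law of cosines:
  cos(∠AFE) = (FA² + FE² - AE²) / (2·FA·FE)
  ∠AFE = 78.69°

Step 15: From NE = 13.29, NL = 11, EL = 3, by the inverse law of cosines:
  cos(∠ENL) = (NE² + NL² - EL²) / (2·NE·NL)
  ∠ENL = 9.18°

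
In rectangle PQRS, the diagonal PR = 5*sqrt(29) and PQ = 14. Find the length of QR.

Using the Pythagorean theorem: d^2 = a^2 + b^2
b^2 = d^2 - a^2
b^2 = 725 - 196
b^2 = 529
b = sqrt(529) = 23

23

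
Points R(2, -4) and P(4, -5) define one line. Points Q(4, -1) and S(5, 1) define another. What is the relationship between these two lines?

Slope of line 1: m1 = (-5 - -4)/(4 - 2) = -1/2 = -1/2
Slope of line 2: m2 = (1 - -1)/(5 - 4) = 2/1 = 2
Two lines are perpendicular when the product of their slopes is -1 (negative reciprocals).
m1 * m2 = (-1/2) * (2) = -1, confirming perpendicularity.

Perpendicular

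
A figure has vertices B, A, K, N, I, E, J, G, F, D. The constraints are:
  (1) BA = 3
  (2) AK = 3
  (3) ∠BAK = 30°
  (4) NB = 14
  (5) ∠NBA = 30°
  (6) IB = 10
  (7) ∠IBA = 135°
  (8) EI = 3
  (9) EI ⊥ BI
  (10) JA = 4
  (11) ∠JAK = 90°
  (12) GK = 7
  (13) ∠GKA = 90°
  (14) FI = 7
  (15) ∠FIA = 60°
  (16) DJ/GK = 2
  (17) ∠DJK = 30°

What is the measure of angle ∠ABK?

Step 1: By the law of cosines on triangle BAK: BK² = 3² + 3² − 2·3·3·cos(30°) = 2.41, so BK ≈ 1.55.
Step 2: By the inverse law of cosines on triangle ABK: cos(∠ABK) = (3² + 1.55² − 3²) / (2·3·1.55) = 2.41/9.32 = 0.2588, so ∠ABK = 75°.

Therefore, the measure of angle ∠ABK = 75°.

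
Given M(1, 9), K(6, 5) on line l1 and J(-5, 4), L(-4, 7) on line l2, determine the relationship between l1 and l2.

Slope of line 1: m1 = (5 - 9)/(6 - 1) = -4/5 = -4/5
Slope of line 2: m2 = (7 - 4)/(-4 - -5) = 3/1 = 3
For parallel lines we need equal slopes: -4/5 != 3.
For perpendicular lines we need m1*m2 = -1: (-4/5)(3) = -12/5 != -1.
Since neither condition holds, the lines are neither parallel nor perpendicular.

Neither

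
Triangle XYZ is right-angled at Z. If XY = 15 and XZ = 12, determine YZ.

By the Pythagorean theorem: YZ^2 = XY^2 - XZ^2
YZ^2 = 15^2 - 12^2 = 225 - 144 = 81
YZ = sqrt(81) = 9

9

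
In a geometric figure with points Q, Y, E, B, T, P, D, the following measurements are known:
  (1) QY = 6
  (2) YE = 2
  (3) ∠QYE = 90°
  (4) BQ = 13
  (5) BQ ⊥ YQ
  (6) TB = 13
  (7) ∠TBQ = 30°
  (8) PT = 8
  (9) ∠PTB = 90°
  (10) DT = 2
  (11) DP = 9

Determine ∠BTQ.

Step 1: By the law of cosines on triangle TBQ: TQ² = 13² + 13² − 2·13·13·cos(30°) = 45.28, so TQ ≈ 6.73.
Step 2: By the inverse law of cosines on triangle BTQ: cos(∠BTQ) = (13² + 6.73² − 13²) / (2·13·6.73) = 45.28/174.96 = 0.2588, so ∠BTQ = 75°.

Therefore, the measure of angle ∠BTQ = 75°.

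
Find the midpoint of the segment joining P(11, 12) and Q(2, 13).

The midpoint is the point halfway along the segment.
Move half the horizontal distance: 11 + (2 - 11)/2 = 11 + -9/2 = 13/2
Move half the vertical distance: 12 + (13 - 12)/2 = 12 + 1/2 = 25/2
Midpoint = (13/2, 25/2)

(13/2, 25/2)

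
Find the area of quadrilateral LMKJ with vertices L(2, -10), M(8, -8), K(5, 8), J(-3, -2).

Shoelace: sum of cross terms = 216, Area = (1/2)|216| = 108

108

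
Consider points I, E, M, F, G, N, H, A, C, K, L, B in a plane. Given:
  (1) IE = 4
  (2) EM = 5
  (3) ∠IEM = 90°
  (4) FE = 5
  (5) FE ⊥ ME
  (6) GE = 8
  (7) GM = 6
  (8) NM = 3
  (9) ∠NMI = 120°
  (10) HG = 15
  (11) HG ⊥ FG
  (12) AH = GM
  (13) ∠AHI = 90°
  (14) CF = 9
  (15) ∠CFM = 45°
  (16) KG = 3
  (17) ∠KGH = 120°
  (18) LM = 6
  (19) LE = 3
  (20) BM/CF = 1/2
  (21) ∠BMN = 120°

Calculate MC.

Step 1: By the law of cosines on triangle FEM: FM² = 5² + 5² − 2·5·5·cos(90°) = 50, so FM = 5·√2.
Step 2: By the law of cosines on triangle MFC: MC² = (5·√2)² + 9² − 2·5·√2·9·cos(45°) = 41, so MC = √41.

Therefore, the length of MC = √41.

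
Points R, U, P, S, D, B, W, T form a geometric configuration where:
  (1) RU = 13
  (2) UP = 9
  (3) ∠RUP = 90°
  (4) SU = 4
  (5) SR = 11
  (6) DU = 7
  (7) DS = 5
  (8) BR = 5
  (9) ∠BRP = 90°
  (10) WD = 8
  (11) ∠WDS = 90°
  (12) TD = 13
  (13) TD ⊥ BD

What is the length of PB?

Step 1: By the law of cosines on triangle PUR: PR² = 9² + 13² − 2·9·13·cos(90°) = 250, so PR = 5·√10.
Step 2: By the law of cosines on triangle PRB: PB² = (5·√10)² + 5² − 2·5·√10·5·cos(90°) = 275, so PB = 5·√11.

Therefore, the length of PB = 5·√11.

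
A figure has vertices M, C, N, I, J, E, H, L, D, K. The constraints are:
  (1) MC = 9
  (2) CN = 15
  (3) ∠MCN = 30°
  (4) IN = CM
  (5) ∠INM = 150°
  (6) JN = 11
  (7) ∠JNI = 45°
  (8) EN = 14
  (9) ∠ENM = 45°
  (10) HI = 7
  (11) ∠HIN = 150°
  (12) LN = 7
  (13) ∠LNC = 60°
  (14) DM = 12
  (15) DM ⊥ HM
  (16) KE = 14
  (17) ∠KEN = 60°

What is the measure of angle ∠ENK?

Step 1: By the law of cosines on triangle NEK: NK² = 14² + 14² − 2·14·14·cos(60°) = 196, so NK = 14.
Step 2: By the inverse law of cosines on triangle ENK: cos(∠ENK) = (14² + 14² − 14²) / (2·14·14) = 196/392 = 0.5, so ∠ENK = 60°.

Therefore, the measure of angle ∠ENK = 60°.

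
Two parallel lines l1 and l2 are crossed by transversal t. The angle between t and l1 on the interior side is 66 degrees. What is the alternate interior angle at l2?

Alternate interior angles lie on opposite sides of the transversal, between the parallel lines.
By the alternate interior angle theorem, they are equal: 66 degrees.

66 degrees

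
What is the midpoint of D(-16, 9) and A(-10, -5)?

The midpoint is the point halfway along the segment.
Move half the horizontal distance: -16 + (-10 - -16)/2 = -16 + 6/2 = -13
Move half the vertical distance: 9 + (-5 - 9)/2 = 9 + -14/2 = 2
Midpoint = (-13, 2)

(-13, 2)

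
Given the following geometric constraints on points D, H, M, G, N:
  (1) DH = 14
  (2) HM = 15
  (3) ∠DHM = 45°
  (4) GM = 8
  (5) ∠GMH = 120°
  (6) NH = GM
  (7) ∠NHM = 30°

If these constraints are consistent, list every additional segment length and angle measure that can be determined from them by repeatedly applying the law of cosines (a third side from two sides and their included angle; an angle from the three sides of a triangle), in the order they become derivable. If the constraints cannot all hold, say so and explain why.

The constraints are consistent. Derivable facts, in order:
After 1 step:
- DM ≈ 11.14
- HG ≈ 20.22
- MN ≈ 9.01
After 2 steps:
- ∠DMH = 62.74°
- ∠GHM = 20.03°
- ∠HDM = 72.26°
- ∠HGM = 39.97°
- ∠HMN = 26.36°
- ∠HNM = 123.64°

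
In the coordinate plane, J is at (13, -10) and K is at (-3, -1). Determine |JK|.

d = sqrt((-16)^2 + (9)^2) = sqrt(337)

sqrt(337)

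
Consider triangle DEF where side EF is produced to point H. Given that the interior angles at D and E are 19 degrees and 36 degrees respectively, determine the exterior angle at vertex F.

Exterior angle = 19 + 36 = 55 degrees (exterior angle theorem).

55 degrees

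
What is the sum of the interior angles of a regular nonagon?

The sum of interior angles of an n-sided polygon is (n - 2) * 180.
For n = 9: (9 - 2) * 180 = 7 * 180 = 1260 degrees.

1260 degrees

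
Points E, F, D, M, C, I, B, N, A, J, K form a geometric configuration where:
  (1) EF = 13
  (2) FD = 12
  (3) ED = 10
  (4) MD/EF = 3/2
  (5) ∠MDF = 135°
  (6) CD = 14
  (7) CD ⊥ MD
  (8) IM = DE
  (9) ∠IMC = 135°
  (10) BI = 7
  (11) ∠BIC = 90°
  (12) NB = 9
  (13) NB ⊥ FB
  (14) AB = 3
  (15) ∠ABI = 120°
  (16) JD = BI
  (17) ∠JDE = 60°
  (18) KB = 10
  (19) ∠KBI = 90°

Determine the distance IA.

Step 1: By the law of cosines on triangle IBA: IA² = 7² + 3² − 2·7·3·cos(120°) = 79, so IA = √79.

Therefore, the length of IA = √79.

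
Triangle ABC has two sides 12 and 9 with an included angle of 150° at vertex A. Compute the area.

When two sides and the included angle are known, the area formula is (1/2)ab sin(C).
The height from one side to the opposite vertex is 9 sin(150°) = 9/2.
Area = (1/2) * 12 * 9/2 = 27.

27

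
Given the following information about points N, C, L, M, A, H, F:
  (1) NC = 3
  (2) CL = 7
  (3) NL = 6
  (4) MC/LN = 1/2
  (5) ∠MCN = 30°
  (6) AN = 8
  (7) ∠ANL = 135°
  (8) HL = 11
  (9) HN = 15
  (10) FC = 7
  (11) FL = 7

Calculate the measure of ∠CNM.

From the given relations: MC = 1/2·LN = 1/2·6 = 3.
Step 1: By the law of cosines on triangle NCM: NM² = 3² + 3² − 2·3·3·cos(30°) = 2.41, so NM ≈ 1.55.
Step 2: By the inverse law of cosines on triangle CNM: cos(∠CNM) = (3² + 1.55² − 3²) / (2·3·1.55) = 2.41/9.32 = 0.2588, so ∠CNM = 75°.

Therefore, the measure of angle ∠CNM = 75°.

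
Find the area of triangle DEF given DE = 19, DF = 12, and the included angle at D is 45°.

When two sides and the included angle are known, the area formula is (1/2)ab sin(C).
The height from one side to the opposite vertex is 12 sin(45°) = 6*sqrt(2).
Area = (1/2) * 19 * 6*sqrt(2) = 57*sqrt(2).

57*sqrt(2)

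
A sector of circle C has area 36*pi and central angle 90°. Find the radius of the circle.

Sector area A = πr² × θ/360, so r² = 360A / (πθ).
r² = 360 × 36*pi / (π × 90)
r² = 144
r = 12

12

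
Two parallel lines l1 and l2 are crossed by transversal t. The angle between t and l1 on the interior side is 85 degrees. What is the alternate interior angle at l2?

Alternate interior angles are equal: 85 degrees.

85 degrees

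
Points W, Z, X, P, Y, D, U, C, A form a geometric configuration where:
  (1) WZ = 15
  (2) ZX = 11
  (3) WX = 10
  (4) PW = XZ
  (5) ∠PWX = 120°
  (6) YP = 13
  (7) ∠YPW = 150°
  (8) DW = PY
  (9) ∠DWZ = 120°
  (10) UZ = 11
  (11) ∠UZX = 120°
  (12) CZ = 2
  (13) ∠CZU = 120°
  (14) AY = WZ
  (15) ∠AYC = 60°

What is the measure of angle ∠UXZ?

Step 1: By the law of cosines on triangle XZU: XU² = 11² + 11² − 2·11·11·cos(120°) = 363, so XU = 11·√3.
Step 2: By the inverse law of cosines on triangle UXZ: cos(∠UXZ) = ((11·√3)² + 11² − 11²) / (2·11·√3·11) = 363/419.16 = 0.866, so ∠UXZ = 30°.

Therefore, the measure of angle ∠UXZ = 30°.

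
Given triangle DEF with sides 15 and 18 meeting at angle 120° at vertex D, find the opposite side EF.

When two sides and the included angle are known, the law of cosines gives the third side.
c^2 = a^2 + b^2 - 2ab cos(C) generalizes the Pythagorean theorem to non-right triangles.
Here: EF^2 = 225 + 324 - 540*(-1/2) = 819
EF = 3*sqrt(91)

3*sqrt(91)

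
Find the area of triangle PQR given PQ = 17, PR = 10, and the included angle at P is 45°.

Area = (1/2)(17)(10) sin(45°) = (1/2)(17)(10)(sqrt(2)/2) = 85*sqrt(2)/2

85*sqrt(2)/2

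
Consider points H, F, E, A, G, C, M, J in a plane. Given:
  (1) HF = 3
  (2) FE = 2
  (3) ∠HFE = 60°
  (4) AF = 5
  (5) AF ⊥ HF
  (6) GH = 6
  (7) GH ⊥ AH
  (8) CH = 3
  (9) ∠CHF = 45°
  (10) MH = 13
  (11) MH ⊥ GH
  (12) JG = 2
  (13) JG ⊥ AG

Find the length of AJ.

Step 1: By the law of cosines on triangle HFA: HA² = 3² + 5² − 2·3·5·cos(90°) = 34, so HA = √34.
Step 2: By the law of cosines on triangle GHA: GA² = 6² + √34² − 2·6·√34·cos(90°) = 70, so GA = √70.
Step 3: By the law of cosines on triangle AGJ: AJ² = √70² + 2² − 2·√70·2·cos(90°) = 74, so AJ = √74.

Therefore, the length of AJ = √74.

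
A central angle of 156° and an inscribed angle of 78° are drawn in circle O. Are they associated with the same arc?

By the inscribed angle theorem, if both angles subtend the same arc, the inscribed angle must be half the central angle.
Half of 156° = 78°, which equals the given inscribed angle of 78°.
Therefore, yes, they correspond to the same arc.

Yes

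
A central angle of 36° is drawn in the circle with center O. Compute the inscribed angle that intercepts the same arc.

Inscribed angle = 36° / 2 = 18° (inscribed angle theorem).

18°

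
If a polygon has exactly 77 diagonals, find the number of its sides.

Using d = n(n - 3)/2, we solve 77 = n(n - 3)/2.
So n(n - 3) = 154.
Testing n = 14: 14 * 11 = 154 = 154. Correct.
The polygon has 14 sides.

14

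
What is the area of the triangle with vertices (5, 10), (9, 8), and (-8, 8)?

Using the Shoelace formula for a triangle:
Area = (1/2)|x0(y1 - y2) + x1(y2 - y0) + x2(y0 - y1)|
Area = (1/2)|5(8 - 8) + 9(8 - 10) + -8(10 - 8)|
Area = (1/2)|0 + -18 + -16|
Area = (1/2)|-34|
Area = (1/2)(34)
Area = 17

17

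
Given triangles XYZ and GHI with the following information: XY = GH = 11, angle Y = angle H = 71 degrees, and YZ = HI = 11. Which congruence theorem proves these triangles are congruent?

The given information provides:
XY = GH = 11, angle Y = angle H = 71 degrees, and YZ = HI = 11
This matches the SAS congruence theorem.
Two pairs of corresponding sides and the included angle are equal (Side-Angle-Side).

SAS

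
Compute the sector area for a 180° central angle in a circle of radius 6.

Sector area = π(6²)(1/2) = 18*pi

18*pi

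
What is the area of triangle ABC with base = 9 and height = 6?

A triangle's area is half the area of a rectangle with the same base and height.
Area = (1/2) * 9 * 6 = 27.

27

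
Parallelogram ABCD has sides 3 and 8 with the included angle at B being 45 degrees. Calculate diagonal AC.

Law of cosines: d^2 = 3^2 + 8^2 - 2(3)(8)cos(45°) = 73 - 24*sqrt(2), so d = sqrt(73 - 24*sqrt(2)).

sqrt(73 - 24*sqrt(2))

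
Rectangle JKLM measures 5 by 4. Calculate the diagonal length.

A rectangle's diagonal splits it into two right triangles, with the diagonal as the hypotenuse.
By the Pythagorean theorem, d^2 = 5^2 + 4^2 = 41.
Therefore d = sqrt(41).

sqrt(41)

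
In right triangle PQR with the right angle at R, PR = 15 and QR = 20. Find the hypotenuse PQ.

By the Pythagorean theorem: PQ^2 = PR^2 + QR^2
PQ^2 = 15^2 + 20^2 = 225 + 400 = 625
PQ = sqrt(625) = 25

25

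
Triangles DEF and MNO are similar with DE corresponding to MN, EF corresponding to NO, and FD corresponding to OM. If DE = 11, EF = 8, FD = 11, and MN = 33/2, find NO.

Since the triangles are similar, the ratio of corresponding sides is constant.
Scale factor k = MN / DE = 33/2 / 11 = 3/2
NO = k * EF = 3/2 * 8 = 12

12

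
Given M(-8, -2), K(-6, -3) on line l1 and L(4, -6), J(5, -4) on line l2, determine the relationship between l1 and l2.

Slope of line 1: m1 = (-3 - -2)/(-6 - -8) = -1/2 = -1/2
Slope of line 2: m2 = (-4 - -6)/(5 - 4) = 2/1 = 2
m1 * m2 = (-1/2) * (2) = -1 = -1, so the lines are perpendicular.

Perpendicular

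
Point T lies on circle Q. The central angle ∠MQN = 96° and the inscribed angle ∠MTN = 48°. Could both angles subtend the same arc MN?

By the inscribed angle theorem, if both angles subtend the same arc, the inscribed angle must be half the central angle.
Half of 96° = 48°, which equals the given inscribed angle of 48°.
Therefore, yes, they correspond to the same arc.

Yes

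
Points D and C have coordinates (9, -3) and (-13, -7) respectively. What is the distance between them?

The horizontal distance is |-13 - 9| = 22 and the vertical distance is |-7 - -3| = 4.
By the Pythagorean theorem, d = sqrt(22^2 + 4^2) = sqrt(500) = 10*sqrt(5).

10*sqrt(5)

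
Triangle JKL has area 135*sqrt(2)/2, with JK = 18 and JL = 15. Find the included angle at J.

From the SAS area formula Area = (1/2)ab sin(C), rearranging gives sin(C) = 2*Area/(ab).
sin(C) = 2 * 135*sqrt(2)/2 / (270) = sqrt(2)/2.
Therefore C = arcsin(sqrt(2)/2) = 45°.
Since sin(180° - C) = sin(C), the obtuse angle 135° gives the same area, so C = 45° or C = 135°.

45° or 135°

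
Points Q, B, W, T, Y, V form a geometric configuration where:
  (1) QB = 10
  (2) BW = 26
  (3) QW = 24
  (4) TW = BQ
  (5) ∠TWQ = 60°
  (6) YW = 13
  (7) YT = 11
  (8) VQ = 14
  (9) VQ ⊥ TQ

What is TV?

From the given relations: TW = BQ = 10.
Step 1: By the law of cosines on triangle QWT: QT² = 24² + 10² − 2·24·10·cos(60°) = 436, so QT = 2·√109.
Step 2: By the law of cosines on triangle TQV: TV² = (2·√109)² + 14² − 2·2·√109·14·cos(90°) = 632, so TV = 2·√158.

Therefore, the length of TV = 2·√158.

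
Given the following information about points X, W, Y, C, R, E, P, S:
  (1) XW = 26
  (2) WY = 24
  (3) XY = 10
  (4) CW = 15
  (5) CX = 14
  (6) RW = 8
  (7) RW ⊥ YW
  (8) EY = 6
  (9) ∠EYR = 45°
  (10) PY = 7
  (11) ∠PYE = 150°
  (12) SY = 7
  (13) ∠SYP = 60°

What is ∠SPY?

Step 1: By the law of cosines on triangle PYS: PS² = 7² + 7² − 2·7·7·cos(60°) = 49, so PS = 7.
Step 2: By the inverse law of cosines on triangle SPY: cos(∠SPY) = (7² + 7² − 7²) / (2·7·7) = 49/98 = 0.5, so ∠SPY = 60°.

Therefore, the measure of angle ∠SPY = 60°.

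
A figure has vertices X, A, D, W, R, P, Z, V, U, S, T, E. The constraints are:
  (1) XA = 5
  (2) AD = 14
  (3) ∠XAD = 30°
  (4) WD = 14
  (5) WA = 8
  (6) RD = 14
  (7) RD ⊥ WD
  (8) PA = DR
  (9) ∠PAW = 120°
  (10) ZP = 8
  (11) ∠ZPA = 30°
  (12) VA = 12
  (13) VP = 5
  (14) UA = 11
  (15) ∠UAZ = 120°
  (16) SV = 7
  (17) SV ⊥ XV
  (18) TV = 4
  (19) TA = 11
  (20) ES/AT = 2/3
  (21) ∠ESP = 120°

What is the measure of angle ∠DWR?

Step 1: By the law of cosines on triangle WDR: WR² = 14² + 14² − 2·14·14·cos(90°) = 392, so WR = 14·√2.
Step 2: By the inverse law of cosines on triangle DWR: cos(∠DWR) = (14² + (14·√2)² − 14²) / (2·14·14·√2) = 392/554.37 = 0.7071, so ∠DWR = 45°.

Therefore, the measure of angle ∠DWR = 45°.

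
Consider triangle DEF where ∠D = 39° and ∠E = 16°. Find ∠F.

By the triangle angle sum property, the three interior angles of any triangle add up to 180°.
We know angle D = 39° and angle E = 16°, so their sum is 55°.
Therefore angle F = 180° - 55° = 125°.

125 degrees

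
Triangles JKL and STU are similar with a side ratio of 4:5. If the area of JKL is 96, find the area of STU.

The ratio of areas of similar triangles = (side ratio)^2.
Side ratio = 4:5, so area ratio = 16:25.
Area of STU / Area of JKL = 25/16
Area of STU = 96 * 25/16 = 150

150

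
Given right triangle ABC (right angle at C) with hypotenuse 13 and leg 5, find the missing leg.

Rearranging the Pythagorean theorem to solve for the unknown leg:
leg^2 = hypotenuse^2 - known_leg^2 = 169 - 25 = 144
leg = sqrt(144) = 12.

12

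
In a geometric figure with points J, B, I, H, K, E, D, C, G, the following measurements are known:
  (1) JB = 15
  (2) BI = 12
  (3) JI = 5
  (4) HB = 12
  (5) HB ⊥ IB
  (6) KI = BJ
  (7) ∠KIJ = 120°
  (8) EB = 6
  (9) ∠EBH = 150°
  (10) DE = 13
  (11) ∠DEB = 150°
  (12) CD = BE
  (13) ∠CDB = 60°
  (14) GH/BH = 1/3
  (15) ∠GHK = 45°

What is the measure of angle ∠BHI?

Step 1: By the law of cosines on triangle HBI: HI² = 12² + 12² − 2·12·12·cos(90°) = 288, so HI = 12·√2.
Step 2: By the inverse law of cosines on triangle BHI: cos(∠BHI) = (12² + (12·√2)² − 12²) / (2·12·12·√2) = 288/407.29 = 0.7071, so ∠BHI = 45°.

Therefore, the measure of angle ∠BHI = 45°.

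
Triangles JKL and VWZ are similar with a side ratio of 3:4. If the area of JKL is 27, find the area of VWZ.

The ratio of areas of similar triangles = (side ratio)^2.
Side ratio = 3:4, so area ratio = 9:16.
Area of VWZ / Area of JKL = 16/9
Area of VWZ = 27 * 16/9 = 48

48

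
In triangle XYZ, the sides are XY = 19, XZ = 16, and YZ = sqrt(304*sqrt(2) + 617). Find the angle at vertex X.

cos(X) = (19² + 16² - (sqrt(304*sqrt(2) + 617))²) / (2 × 19 × 16) = -sqrt(2)/2, so X = arccos(-sqrt(2)/2) = 135°.

135°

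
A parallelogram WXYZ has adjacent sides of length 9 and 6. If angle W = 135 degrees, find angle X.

Opposite sides of a parallelogram are parallel, so consecutive angles form co-interior angles on a transversal.
Co-interior angles sum to 180°, giving angle X = 180 - 135 = 45 degrees.

45 degrees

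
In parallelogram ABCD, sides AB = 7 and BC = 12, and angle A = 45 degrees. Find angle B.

In a parallelogram, consecutive angles are supplementary (sum to 180°).
angle B = 180 - angle A
angle B = 180 - 45
angle B = 135 degrees

135 degrees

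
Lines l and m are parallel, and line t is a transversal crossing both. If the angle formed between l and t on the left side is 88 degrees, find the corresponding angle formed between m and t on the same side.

Corresponding angles formed by parallel lines and a transversal are equal.
The given angle is 88 degrees.
The corresponding angle = 88 degrees.

88 degrees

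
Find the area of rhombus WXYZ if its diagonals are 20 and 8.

The diagonals of a rhombus divide it into four right triangles.
Each triangle has legs 20/ 2 = 10 and 8/2 = 4, so each has area (1/2)*10*4 = 20.
Four such triangles give total area = (d1 * d2) / 2 = 80.

80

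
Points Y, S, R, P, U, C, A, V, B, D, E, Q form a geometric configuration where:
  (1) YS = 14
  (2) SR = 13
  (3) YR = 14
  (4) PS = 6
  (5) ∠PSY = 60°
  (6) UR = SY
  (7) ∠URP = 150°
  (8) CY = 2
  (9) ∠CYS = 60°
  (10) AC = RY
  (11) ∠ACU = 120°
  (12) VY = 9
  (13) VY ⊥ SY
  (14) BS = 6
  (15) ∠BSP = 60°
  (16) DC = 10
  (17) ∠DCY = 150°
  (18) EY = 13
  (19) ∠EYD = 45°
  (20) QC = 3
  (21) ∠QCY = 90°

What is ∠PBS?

Step 1: By the law of cosines on triangle BSP: BP² = 6² + 6² − 2·6·6·cos(60°) = 36, so BP = 6.
Step 2: By the inverse law of cosines on triangle PBS: cos(∠PBS) = (6² + 6² − 6²) / (2·6·6) = 36/72 = 0.5, so ∠PBS = 60°.

Therefore, the measure of angle ∠PBS = 60°.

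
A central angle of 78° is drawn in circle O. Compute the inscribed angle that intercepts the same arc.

An inscribed angle intercepts an arc from a point on the circle, while the central angle intercepts the same arc from the center.
The inscribed angle is always half the central angle: 78° / 2 = 39°.

39°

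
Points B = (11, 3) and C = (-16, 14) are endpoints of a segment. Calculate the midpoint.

The midpoint is the point halfway along the segment.
Move half the horizontal distance: 11 + (-16 - 11)/2 = 11 + -27/2 = -5/2
Move half the vertical distance: 3 + (14 - 3)/2 = 3 + 11/2 = 17/2
Midpoint = (-5/2, 17/2)

(-5/2, 17/2)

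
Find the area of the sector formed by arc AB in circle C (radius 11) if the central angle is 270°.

The full circle has area πr² = π(11)² = 121*pi.
The sector covers 270° out of 360°, a fraction of 3/4.
Sector area = 121*pi × 3/4 = 363*pi/4.

363*pi/4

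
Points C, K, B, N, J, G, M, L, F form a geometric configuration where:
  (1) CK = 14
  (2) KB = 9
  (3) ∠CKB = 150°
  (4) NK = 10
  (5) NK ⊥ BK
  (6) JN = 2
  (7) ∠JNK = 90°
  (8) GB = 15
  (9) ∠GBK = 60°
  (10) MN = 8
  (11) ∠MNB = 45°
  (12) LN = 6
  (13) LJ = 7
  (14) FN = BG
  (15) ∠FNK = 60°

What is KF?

From the given relations: FN = BG = 15.
Step 1: By the law of cosines on triangle KNF: KF² = 10² + 15² − 2·10·15·cos(60°) = 175, so KF = 5·√7.

Therefore, the length of KF = 5·√7.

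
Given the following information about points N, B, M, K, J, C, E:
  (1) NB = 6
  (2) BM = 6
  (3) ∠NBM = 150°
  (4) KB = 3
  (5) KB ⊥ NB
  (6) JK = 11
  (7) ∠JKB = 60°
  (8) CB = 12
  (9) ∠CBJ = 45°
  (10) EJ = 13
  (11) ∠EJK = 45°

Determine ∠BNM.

Step 1: By the law of cosines on triangle NBM: NM² = 6² + 6² − 2·6·6·cos(150°) = 134.35, so NM ≈ 11.59.
Step 2: By the inverse law of cosines on triangle BNM: cos(∠BNM) = (6² + 11.59² − 6²) / (2·6·11.59) = 134.35/139.09 = 0.9659, so ∠BNM = 15°.

Therefore, the measure of angle ∠BNM = 15°.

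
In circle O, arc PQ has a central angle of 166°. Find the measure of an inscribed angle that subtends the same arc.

By the inscribed angle theorem, the inscribed angle is half the central angle.
Inscribed angle = 166° / 2 = 83°

83°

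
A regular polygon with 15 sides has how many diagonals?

The number of diagonals in an n-gon is n(n - 3)/2.
For n = 15: 15(15 - 3)/2 = 15 × 12 / 2 = 90.

90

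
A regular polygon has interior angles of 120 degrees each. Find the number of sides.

The exterior angle is the supplement of the interior angle: 180 - 120 = 60 degrees.
Since the exterior angles of any convex polygon sum to 360 degrees, the number of sides is 360 / 60 = 6.

6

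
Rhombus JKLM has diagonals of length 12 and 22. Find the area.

The diagonals of a rhombus divide it into four right triangles.
Each triangle has legs 12/ 2 = 6 and 22/2 = 11, so each has area (1/2)*6*11 = 33.
Four such triangles give total area = (d1 * d2) / 2 = 132.

132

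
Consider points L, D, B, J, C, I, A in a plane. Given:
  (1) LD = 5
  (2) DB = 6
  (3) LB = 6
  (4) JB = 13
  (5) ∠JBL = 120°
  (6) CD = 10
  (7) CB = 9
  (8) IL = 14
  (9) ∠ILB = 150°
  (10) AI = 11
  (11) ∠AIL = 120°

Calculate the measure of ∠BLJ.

Step 1: By the law of cosines on triangle LBJ: LJ² = 6² + 13² − 2·6·13·cos(120°) = 283, so LJ ≈ 16.82.
Step 2: By the inverse law of cosines on triangle BLJ: cos(∠BLJ) = (6² + 16.82² − 13²) / (2·6·16.82) = 150/201.87 = 0.743, so ∠BLJ = 42.01°.

Therefore, the measure of angle ∠BLJ = 42.01°.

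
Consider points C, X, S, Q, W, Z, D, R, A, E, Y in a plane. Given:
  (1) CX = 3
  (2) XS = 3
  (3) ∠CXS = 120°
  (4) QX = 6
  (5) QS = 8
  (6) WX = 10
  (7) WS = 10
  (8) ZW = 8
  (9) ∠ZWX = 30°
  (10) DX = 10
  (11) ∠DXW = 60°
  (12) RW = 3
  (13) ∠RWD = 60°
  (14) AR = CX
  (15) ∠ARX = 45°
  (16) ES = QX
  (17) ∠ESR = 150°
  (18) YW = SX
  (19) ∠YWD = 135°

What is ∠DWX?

Step 1: By the law of cosines on triangle WXD: WD² = 10² + 10² − 2·10·10·cos(60°) = 100, so WD = 10.
Step 2: By the inverse law of cosines on triangle DWX: cos(∠DWX) = (10² + 10² − 10²) / (2·10·10) = 100/200 = 0.5, so ∠DWX = 60°.

Therefore, the measure of angle ∠DWX = 60°.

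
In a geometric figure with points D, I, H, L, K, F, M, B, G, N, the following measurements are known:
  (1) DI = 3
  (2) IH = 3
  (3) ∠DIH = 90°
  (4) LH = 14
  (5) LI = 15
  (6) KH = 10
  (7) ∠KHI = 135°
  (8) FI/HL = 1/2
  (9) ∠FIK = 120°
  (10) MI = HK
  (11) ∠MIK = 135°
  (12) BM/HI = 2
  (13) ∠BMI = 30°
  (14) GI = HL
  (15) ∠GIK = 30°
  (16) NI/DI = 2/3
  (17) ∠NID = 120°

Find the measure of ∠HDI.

Step 1: By the law of cosines on triangle DIH: DH² = 3² + 3² − 2·3·3·cos(90°) = 18, so DH = 3·√2.
Step 2: By the inverse law of cosines on triangle HDI: cos(∠HDI) = ((3·√2)² + 3² − 3²) / (2·3·√2·3) = 18/25.46 = 0.7071, so ∠HDI = 45°.

Therefore, the measure of angle ∠HDI = 45°.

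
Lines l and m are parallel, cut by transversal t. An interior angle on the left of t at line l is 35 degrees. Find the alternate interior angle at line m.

Alternate interior angles formed by parallel lines and a transversal are equal.
The given angle is 35 degrees.
The alternate interior angle = 35 degrees.

35 degrees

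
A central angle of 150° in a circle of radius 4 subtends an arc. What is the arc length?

Arc length = 2π(4)(5/12) = 10*pi/3

10*pi/3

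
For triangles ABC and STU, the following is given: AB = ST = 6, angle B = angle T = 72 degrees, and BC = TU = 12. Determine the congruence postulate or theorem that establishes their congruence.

The given information matches SAS: Two pairs of corresponding sides and the included angle are equal (Side-Angle-Side).

SAS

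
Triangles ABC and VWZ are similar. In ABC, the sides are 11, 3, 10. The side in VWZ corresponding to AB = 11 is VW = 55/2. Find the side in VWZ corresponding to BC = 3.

Similar triangles have proportional sides. Setting up the proportion:
VW / AB = WZ / BC
55/2 / 11 = WZ / 3
WZ = 3 * 55/2 / 11 = 15/2.

15/2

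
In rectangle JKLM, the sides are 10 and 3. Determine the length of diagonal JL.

Using the Pythagorean theorem:
d² = 10² + 3² = 100 + 9 = 109
d = sqrt(109)

sqrt(109)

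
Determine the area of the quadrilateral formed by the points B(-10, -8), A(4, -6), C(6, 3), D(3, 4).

Using the Shoelace formula for a quadrilateral (vertices in order):
Area = (1/2)|sum of (x_i * y_(i+1) - x_(i+1) * y_i)|
Terms: (-10*-6 - 4*-8) = 92, (4*3 - 6*-6) = 48, (6*4 - 3*3) = 15, (3*-8 - -10*4) = 16
Sum = 171
Area = (1/2)(171) = 171/2

171/2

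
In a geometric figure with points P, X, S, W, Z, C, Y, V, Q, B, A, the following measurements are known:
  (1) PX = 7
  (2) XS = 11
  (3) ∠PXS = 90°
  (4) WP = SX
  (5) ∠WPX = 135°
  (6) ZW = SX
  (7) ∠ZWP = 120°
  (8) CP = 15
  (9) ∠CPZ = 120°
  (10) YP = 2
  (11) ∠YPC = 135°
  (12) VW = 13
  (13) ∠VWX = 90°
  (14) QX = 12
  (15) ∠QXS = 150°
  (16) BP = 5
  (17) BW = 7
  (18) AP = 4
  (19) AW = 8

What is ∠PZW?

From the given relations: ZW = SX = 11; WP = SX = 11.
Step 1: By the law of cosines on triangle ZWP: ZP² = 11² + 11² − 2·11·11·cos(120°) = 363, so ZP = 11·√3.
Step 2: By the inverse law of cosines on triangle PZW: cos(∠PZW) = ((11·√3)² + 11² − 11²) / (2·11·√3·11) = 363/419.16 = 0.866, so ∠PZW = 30°.

Therefore, the measure of angle ∠PZW = 30°.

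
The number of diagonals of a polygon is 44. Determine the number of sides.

Using d = n(n - 3)/2, we solve 44 = n(n - 3)/2.
So n(n - 3) = 88.
Testing n = 11: 11 * 8 = 88 = 88. Correct.
The polygon has 11 sides.

11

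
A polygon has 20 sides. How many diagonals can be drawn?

Total line segments between 20 vertices = C(20,2) = 190.
Subtract the 20 sides: 190 - 20 = 170 diagonals.

170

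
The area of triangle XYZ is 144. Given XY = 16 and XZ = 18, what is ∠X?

From the SAS area formula Area = (1/2)ab sin(C), rearranging gives sin(C) = 2*Area/(ab).
sin(C) = 2 * 144 / (288) = 1.
Therefore C = arcsin(1) = 90°.

90°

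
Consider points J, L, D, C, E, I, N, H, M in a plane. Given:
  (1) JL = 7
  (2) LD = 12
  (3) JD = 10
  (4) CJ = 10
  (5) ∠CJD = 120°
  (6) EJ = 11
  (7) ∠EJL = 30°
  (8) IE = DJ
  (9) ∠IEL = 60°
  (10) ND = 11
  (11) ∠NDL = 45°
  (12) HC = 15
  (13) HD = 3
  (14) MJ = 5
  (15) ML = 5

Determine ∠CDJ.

Step 1: By the law of cosines on triangle DJC: DC² = 10² + 10² − 2·10·10·cos(120°) = 300, so DC = 10·√3.
Step 2: By the inverse law of cosines on triangle CDJ: cos(∠CDJ) = ((10·√3)² + 10² − 10²) / (2·10·√3·10) = 300/346.41 = 0.866, so ∠CDJ = 30°.

Therefore, the measure of angle ∠CDJ = 30°.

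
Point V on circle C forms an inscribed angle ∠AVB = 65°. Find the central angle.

The inscribed angle theorem states that a central angle is always twice any inscribed angle that subtends the same arc.
Since the inscribed angle is 65°, the central angle = 2 × 65° = 130°.

130°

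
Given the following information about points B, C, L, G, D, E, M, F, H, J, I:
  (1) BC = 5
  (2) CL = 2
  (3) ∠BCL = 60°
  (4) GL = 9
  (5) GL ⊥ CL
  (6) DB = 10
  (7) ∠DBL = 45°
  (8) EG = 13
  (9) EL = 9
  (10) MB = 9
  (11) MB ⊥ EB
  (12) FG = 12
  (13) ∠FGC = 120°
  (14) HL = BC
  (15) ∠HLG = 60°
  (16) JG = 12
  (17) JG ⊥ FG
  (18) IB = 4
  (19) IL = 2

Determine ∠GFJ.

Step 1: By the law of cosines on triangle FGJ: FJ² = 12² + 12² − 2·12·12·cos(90°) = 288, so FJ = 12·√2.
Step 2: By the inverse law of cosines on triangle GFJ: cos(∠GFJ) = (12² + (12·√2)² − 12²) / (2·12·12·√2) = 288/407.29 = 0.7071, so ∠GFJ = 45°.

Therefore, the measure of angle ∠GFJ = 45°.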